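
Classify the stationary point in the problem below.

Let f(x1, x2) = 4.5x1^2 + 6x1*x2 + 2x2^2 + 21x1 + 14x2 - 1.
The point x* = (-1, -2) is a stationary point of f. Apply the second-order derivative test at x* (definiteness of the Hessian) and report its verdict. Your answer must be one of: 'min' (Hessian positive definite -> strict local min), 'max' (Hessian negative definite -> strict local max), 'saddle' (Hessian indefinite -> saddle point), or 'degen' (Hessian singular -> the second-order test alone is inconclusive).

Compute the Hessian H = grad^2 f:
  H = [[9, 6], [6, 4]]
Verify stationarity: grad f(x*) = H x* + g = (0, 0).
Eigenvalues of H: 0, 13.
H has a zero eigenvalue (singular; positive semidefinite but not definite), so H is neither positive definite, negative definite, nor indefinite. The second-order test alone is inconclusive -> degen.
(Indeed, f is constant along the null direction of H through x*, so x* is not a strict local extremum.)

degen


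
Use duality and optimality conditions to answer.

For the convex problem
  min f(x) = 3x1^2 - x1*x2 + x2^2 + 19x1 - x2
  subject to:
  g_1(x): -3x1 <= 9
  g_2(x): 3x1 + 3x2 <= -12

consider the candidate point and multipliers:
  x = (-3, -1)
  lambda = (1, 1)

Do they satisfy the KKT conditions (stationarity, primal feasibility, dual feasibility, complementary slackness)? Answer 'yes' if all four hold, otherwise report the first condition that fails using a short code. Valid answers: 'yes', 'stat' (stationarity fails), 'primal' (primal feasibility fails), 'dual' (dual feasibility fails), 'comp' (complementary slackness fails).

Gradient of f: grad f(x) = Q x + c = (2, 0)
Constraint values g_i(x) = a_i^T x - b_i:
  g_1((-3, -1)) = 0
  g_2((-3, -1)) = 0
Stationarity residual: grad f(x) + sum_i lambda_i a_i = (2, 3)
  -> stationarity FAILS
Primal feasibility (all g_i <= 0): OK
Dual feasibility (all lambda_i >= 0): OK
Complementary slackness (lambda_i * g_i(x) = 0 for all i): OK

Verdict: the first failing condition is stationarity -> stat.

stat


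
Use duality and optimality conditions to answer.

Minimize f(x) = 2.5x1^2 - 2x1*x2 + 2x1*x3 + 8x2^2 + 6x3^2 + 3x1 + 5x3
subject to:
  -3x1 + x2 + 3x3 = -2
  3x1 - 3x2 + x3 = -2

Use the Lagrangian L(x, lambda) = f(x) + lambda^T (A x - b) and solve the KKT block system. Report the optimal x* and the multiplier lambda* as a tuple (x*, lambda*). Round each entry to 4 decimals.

Form the Lagrangian:
  L(x, lambda) = (1/2) x^T Q x + c^T x + lambda^T (A x - b)
Stationarity (grad_x L = 0): Q x + c + A^T lambda = 0.
Primal feasibility: A x = b.

This gives the KKT block system:
  [ Q   A^T ] [ x     ]   [-c ]
  [ A    0  ] [ lambda ] = [ b ]

Solving the linear system:
  x*      = (-0.1842, 0.1789, -0.9105)
  lambda* = (1.5654, 1.5988)
  f(x*)   = 0.6115

x* = (-0.1842, 0.1789, -0.9105), lambda* = (1.5654, 1.5988)


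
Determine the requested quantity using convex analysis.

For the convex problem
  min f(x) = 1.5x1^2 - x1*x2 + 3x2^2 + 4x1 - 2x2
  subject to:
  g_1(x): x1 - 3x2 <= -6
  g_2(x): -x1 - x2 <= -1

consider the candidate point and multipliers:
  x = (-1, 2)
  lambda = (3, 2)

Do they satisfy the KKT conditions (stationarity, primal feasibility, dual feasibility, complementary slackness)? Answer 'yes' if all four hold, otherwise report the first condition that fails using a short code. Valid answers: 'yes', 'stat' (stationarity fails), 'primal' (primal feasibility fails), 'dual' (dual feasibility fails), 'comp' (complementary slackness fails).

Gradient of f: grad f(x) = Q x + c = (-1, 11)
Constraint values g_i(x) = a_i^T x - b_i:
  g_1((-1, 2)) = -1
  g_2((-1, 2)) = 0
Stationarity residual: grad f(x) + sum_i lambda_i a_i = (0, 0)
  -> stationarity OK
Primal feasibility (all g_i <= 0): OK
Dual feasibility (all lambda_i >= 0): OK
Complementary slackness (lambda_i * g_i(x) = 0 for all i): FAILS

Verdict: the first failing condition is complementary_slackness -> comp.

comp


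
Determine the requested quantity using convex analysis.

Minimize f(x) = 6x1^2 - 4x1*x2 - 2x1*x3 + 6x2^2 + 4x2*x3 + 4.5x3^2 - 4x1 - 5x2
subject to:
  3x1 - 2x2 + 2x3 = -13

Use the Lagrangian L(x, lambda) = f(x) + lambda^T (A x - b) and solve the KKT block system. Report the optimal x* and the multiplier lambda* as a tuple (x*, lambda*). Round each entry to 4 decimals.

Form the Lagrangian:
  L(x, lambda) = (1/2) x^T Q x + c^T x + lambda^T (A x - b)
Stationarity (grad_x L = 0): Q x + c + A^T lambda = 0.
Primal feasibility: A x = b.

This gives the KKT block system:
  [ Q   A^T ] [ x     ]   [-c ]
  [ A    0  ] [ lambda ] = [ b ]

Solving the linear system:
  x*      = (-1.1405, 2.0833, -2.7059)
  lambda* = (6.8693)
  f(x*)   = 41.723

x* = (-1.1405, 2.0833, -2.7059), lambda* = (6.8693)


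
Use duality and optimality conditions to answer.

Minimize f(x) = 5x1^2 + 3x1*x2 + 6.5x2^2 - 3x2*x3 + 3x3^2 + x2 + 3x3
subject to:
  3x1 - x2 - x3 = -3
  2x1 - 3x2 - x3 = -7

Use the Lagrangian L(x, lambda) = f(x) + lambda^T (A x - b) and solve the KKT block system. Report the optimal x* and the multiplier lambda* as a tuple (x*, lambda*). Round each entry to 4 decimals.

Form the Lagrangian:
  L(x, lambda) = (1/2) x^T Q x + c^T x + lambda^T (A x - b)
Stationarity (grad_x L = 0): Q x + c + A^T lambda = 0.
Primal feasibility: A x = b.

This gives the KKT block system:
  [ Q   A^T ] [ x     ]   [-c ]
  [ A    0  ] [ lambda ] = [ b ]

Solving the linear system:
  x*      = (-0.0477, 2.0239, 0.8329)
  lambda* = (-9.4456, 11.3714)
  f(x*)   = 27.8926

x* = (-0.0477, 2.0239, 0.8329), lambda* = (-9.4456, 11.3714)


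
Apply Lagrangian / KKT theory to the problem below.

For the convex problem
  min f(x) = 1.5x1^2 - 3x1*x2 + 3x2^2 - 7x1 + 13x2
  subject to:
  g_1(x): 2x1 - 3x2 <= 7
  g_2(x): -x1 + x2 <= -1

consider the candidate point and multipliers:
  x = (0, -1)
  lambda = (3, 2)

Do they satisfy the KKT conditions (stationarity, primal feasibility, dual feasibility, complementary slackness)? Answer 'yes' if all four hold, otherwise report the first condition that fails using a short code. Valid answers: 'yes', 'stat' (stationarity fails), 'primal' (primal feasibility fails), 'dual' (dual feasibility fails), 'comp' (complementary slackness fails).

Gradient of f: grad f(x) = Q x + c = (-4, 7)
Constraint values g_i(x) = a_i^T x - b_i:
  g_1((0, -1)) = -4
  g_2((0, -1)) = 0
Stationarity residual: grad f(x) + sum_i lambda_i a_i = (0, 0)
  -> stationarity OK
Primal feasibility (all g_i <= 0): OK
Dual feasibility (all lambda_i >= 0): OK
Complementary slackness (lambda_i * g_i(x) = 0 for all i): FAILS

Verdict: the first failing condition is complementary_slackness -> comp.

comp


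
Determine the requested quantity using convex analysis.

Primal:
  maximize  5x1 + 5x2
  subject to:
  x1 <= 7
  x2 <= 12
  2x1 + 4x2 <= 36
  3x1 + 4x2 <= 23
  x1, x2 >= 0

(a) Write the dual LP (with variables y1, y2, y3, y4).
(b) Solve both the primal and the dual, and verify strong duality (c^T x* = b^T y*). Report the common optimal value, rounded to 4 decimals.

The standard primal-dual pair for 'max c^T x s.t. A x <= b, x >= 0' is:
  Dual:  min b^T y  s.t.  A^T y >= c,  y >= 0.

So the dual LP is:
  minimize  7y1 + 12y2 + 36y3 + 23y4
  subject to:
    y1 + 2y3 + 3y4 >= 5
    y2 + 4y3 + 4y4 >= 5
    y1, y2, y3, y4 >= 0

Solving the primal: x* = (7, 0.5).
  primal value c^T x* = 37.5.
Solving the dual: y* = (1.25, 0, 0, 1.25).
  dual value b^T y* = 37.5.
Strong duality: c^T x* = b^T y*. Confirmed.

37.5


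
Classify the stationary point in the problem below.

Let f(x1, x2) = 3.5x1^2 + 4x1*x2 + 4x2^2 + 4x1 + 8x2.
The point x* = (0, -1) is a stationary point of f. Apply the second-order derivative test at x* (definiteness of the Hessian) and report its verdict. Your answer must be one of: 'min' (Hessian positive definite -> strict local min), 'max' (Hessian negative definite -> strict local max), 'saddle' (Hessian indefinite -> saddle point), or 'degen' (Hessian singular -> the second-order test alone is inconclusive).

Compute the Hessian H = grad^2 f:
  H = [[7, 4], [4, 8]]
Verify stationarity: grad f(x*) = H x* + g = (0, 0).
Eigenvalues of H: 3.4689, 11.5311.
Both eigenvalues > 0, so H is positive definite -> x* is a strict local min.

min


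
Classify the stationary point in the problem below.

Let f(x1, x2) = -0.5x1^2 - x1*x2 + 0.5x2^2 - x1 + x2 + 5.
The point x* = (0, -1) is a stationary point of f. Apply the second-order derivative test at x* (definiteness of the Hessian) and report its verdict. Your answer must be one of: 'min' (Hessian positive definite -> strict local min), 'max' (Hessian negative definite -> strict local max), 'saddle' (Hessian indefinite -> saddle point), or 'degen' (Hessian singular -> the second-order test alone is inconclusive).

Compute the Hessian H = grad^2 f:
  H = [[-1, -1], [-1, 1]]
Verify stationarity: grad f(x*) = H x* + g = (0, 0).
Eigenvalues of H: -1.4142, 1.4142.
Eigenvalues have mixed signs, so H is indefinite -> x* is a saddle point.

saddle


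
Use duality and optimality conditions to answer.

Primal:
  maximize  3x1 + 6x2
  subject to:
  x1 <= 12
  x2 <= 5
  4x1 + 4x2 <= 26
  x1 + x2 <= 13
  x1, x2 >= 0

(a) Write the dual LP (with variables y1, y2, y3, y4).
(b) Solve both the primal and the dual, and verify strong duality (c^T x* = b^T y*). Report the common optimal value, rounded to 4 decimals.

The standard primal-dual pair for 'max c^T x s.t. A x <= b, x >= 0' is:
  Dual:  min b^T y  s.t.  A^T y >= c,  y >= 0.

So the dual LP is:
  minimize  12y1 + 5y2 + 26y3 + 13y4
  subject to:
    y1 + 4y3 + y4 >= 3
    y2 + 4y3 + y4 >= 6
    y1, y2, y3, y4 >= 0

Solving the primal: x* = (1.5, 5).
  primal value c^T x* = 34.5.
Solving the dual: y* = (0, 3, 0.75, 0).
  dual value b^T y* = 34.5.
Strong duality: c^T x* = b^T y*. Confirmed.

34.5


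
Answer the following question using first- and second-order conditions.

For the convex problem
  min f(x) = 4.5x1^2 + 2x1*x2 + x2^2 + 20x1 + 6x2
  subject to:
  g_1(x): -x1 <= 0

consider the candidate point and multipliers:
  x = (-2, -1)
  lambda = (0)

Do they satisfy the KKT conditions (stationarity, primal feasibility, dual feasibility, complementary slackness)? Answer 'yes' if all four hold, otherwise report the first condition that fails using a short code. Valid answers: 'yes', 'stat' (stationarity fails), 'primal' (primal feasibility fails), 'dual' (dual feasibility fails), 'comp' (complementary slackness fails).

Gradient of f: grad f(x) = Q x + c = (0, 0)
Constraint values g_i(x) = a_i^T x - b_i:
  g_1((-2, -1)) = 2
Stationarity residual: grad f(x) + sum_i lambda_i a_i = (0, 0)
  -> stationarity OK
Primal feasibility (all g_i <= 0): FAILS
Dual feasibility (all lambda_i >= 0): OK
Complementary slackness (lambda_i * g_i(x) = 0 for all i): OK

Verdict: the first failing condition is primal_feasibility -> primal.

primal


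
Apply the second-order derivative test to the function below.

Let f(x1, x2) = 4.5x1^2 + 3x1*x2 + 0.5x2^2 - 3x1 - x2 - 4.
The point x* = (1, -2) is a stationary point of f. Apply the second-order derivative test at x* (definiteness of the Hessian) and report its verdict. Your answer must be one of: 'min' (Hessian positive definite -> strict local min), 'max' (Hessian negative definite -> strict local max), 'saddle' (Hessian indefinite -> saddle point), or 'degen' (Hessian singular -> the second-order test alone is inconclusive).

Compute the Hessian H = grad^2 f:
  H = [[9, 3], [3, 1]]
Verify stationarity: grad f(x*) = H x* + g = (0, 0).
Eigenvalues of H: 0, 10.
H has a zero eigenvalue (singular; positive semidefinite but not definite), so H is neither positive definite, negative definite, nor indefinite. The second-order test alone is inconclusive -> degen.
(Indeed, f is constant along the null direction of H through x*, so x* is not a strict local extremum.)

degen


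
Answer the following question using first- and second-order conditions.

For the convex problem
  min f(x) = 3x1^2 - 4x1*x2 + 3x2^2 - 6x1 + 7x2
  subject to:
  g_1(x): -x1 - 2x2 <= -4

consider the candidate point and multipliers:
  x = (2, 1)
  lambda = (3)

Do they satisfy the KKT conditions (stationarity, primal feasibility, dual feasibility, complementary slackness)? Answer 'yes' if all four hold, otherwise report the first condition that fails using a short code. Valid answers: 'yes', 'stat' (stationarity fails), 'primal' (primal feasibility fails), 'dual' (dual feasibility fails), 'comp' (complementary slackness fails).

Gradient of f: grad f(x) = Q x + c = (2, 5)
Constraint values g_i(x) = a_i^T x - b_i:
  g_1((2, 1)) = 0
Stationarity residual: grad f(x) + sum_i lambda_i a_i = (-1, -1)
  -> stationarity FAILS
Primal feasibility (all g_i <= 0): OK
Dual feasibility (all lambda_i >= 0): OK
Complementary slackness (lambda_i * g_i(x) = 0 for all i): OK

Verdict: the first failing condition is stationarity -> stat.

stat


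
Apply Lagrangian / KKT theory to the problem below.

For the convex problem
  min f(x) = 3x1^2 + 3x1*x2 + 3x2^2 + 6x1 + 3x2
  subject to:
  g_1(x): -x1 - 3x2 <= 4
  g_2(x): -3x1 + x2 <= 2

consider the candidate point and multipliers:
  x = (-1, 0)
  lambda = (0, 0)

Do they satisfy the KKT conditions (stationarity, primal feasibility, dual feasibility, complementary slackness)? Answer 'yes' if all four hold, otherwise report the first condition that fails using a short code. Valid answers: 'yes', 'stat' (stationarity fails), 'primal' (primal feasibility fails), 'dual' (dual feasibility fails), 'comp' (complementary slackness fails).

Gradient of f: grad f(x) = Q x + c = (0, 0)
Constraint values g_i(x) = a_i^T x - b_i:
  g_1((-1, 0)) = -3
  g_2((-1, 0)) = 1
Stationarity residual: grad f(x) + sum_i lambda_i a_i = (0, 0)
  -> stationarity OK
Primal feasibility (all g_i <= 0): FAILS
Dual feasibility (all lambda_i >= 0): OK
Complementary slackness (lambda_i * g_i(x) = 0 for all i): OK

Verdict: the first failing condition is primal_feasibility -> primal.

primal


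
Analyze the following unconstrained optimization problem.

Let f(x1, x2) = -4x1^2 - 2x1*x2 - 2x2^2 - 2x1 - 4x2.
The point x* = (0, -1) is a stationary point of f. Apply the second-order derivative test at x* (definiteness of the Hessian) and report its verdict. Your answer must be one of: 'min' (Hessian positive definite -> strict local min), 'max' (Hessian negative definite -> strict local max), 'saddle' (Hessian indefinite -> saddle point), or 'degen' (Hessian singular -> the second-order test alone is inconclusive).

Compute the Hessian H = grad^2 f:
  H = [[-8, -2], [-2, -4]]
Verify stationarity: grad f(x*) = H x* + g = (0, 0).
Eigenvalues of H: -8.8284, -3.1716.
Both eigenvalues < 0, so H is negative definite -> x* is a strict local max.

max


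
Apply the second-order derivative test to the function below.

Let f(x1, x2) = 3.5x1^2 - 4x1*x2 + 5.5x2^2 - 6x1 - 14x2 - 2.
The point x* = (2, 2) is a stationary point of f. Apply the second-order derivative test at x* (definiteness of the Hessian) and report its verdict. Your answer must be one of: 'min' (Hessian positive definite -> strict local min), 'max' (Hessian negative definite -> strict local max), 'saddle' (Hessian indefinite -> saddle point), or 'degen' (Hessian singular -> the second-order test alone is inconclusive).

Compute the Hessian H = grad^2 f:
  H = [[7, -4], [-4, 11]]
Verify stationarity: grad f(x*) = H x* + g = (0, 0).
Eigenvalues of H: 4.5279, 13.4721.
Both eigenvalues > 0, so H is positive definite -> x* is a strict local min.

min


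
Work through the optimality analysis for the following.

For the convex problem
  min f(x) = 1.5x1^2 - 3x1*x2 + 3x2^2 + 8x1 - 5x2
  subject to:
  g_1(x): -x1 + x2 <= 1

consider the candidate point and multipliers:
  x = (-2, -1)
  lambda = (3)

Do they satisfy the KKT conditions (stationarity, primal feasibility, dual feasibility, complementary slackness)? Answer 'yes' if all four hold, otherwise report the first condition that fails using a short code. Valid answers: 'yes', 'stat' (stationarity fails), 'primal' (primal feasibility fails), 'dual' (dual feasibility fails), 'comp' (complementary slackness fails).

Gradient of f: grad f(x) = Q x + c = (5, -5)
Constraint values g_i(x) = a_i^T x - b_i:
  g_1((-2, -1)) = 0
Stationarity residual: grad f(x) + sum_i lambda_i a_i = (2, -2)
  -> stationarity FAILS
Primal feasibility (all g_i <= 0): OK
Dual feasibility (all lambda_i >= 0): OK
Complementary slackness (lambda_i * g_i(x) = 0 for all i): OK

Verdict: the first failing condition is stationarity -> stat.

stat


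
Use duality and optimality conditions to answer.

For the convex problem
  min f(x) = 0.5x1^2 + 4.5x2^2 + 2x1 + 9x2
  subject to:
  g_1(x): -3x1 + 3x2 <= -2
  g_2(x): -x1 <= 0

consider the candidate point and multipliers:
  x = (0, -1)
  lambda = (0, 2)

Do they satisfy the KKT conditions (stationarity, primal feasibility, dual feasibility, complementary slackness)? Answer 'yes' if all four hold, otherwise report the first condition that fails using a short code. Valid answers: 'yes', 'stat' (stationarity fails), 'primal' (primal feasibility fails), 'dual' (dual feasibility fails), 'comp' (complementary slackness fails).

Gradient of f: grad f(x) = Q x + c = (2, 0)
Constraint values g_i(x) = a_i^T x - b_i:
  g_1((0, -1)) = -1
  g_2((0, -1)) = 0
Stationarity residual: grad f(x) + sum_i lambda_i a_i = (0, 0)
  -> stationarity OK
Primal feasibility (all g_i <= 0): OK
Dual feasibility (all lambda_i >= 0): OK
Complementary slackness (lambda_i * g_i(x) = 0 for all i): OK

Verdict: yes, KKT holds.

yes


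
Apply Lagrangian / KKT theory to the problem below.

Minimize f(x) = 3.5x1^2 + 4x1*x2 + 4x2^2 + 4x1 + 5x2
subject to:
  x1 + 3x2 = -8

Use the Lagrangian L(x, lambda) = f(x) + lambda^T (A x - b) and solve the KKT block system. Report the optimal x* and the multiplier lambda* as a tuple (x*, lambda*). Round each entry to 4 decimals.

Form the Lagrangian:
  L(x, lambda) = (1/2) x^T Q x + c^T x + lambda^T (A x - b)
Stationarity (grad_x L = 0): Q x + c + A^T lambda = 0.
Primal feasibility: A x = b.

This gives the KKT block system:
  [ Q   A^T ] [ x     ]   [-c ]
  [ A    0  ] [ lambda ] = [ b ]

Solving the linear system:
  x*      = (0.234, -2.7447)
  lambda* = (5.3404)
  f(x*)   = 14.9681

x* = (0.234, -2.7447), lambda* = (5.3404)


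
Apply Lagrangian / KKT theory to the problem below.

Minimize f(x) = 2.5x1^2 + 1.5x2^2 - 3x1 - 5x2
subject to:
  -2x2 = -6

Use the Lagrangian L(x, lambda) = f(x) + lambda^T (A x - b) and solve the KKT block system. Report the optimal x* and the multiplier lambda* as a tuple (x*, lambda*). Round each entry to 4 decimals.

Form the Lagrangian:
  L(x, lambda) = (1/2) x^T Q x + c^T x + lambda^T (A x - b)
Stationarity (grad_x L = 0): Q x + c + A^T lambda = 0.
Primal feasibility: A x = b.

This gives the KKT block system:
  [ Q   A^T ] [ x     ]   [-c ]
  [ A    0  ] [ lambda ] = [ b ]

Solving the linear system:
  x*      = (0.6, 3)
  lambda* = (2)
  f(x*)   = -2.4

x* = (0.6, 3), lambda* = (2)


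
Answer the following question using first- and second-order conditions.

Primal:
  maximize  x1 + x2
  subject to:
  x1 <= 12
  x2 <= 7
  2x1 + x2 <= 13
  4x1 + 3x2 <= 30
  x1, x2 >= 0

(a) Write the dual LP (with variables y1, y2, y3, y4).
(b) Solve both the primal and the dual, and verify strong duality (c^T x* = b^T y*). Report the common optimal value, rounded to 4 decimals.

The standard primal-dual pair for 'max c^T x s.t. A x <= b, x >= 0' is:
  Dual:  min b^T y  s.t.  A^T y >= c,  y >= 0.

So the dual LP is:
  minimize  12y1 + 7y2 + 13y3 + 30y4
  subject to:
    y1 + 2y3 + 4y4 >= 1
    y2 + y3 + 3y4 >= 1
    y1, y2, y3, y4 >= 0

Solving the primal: x* = (2.25, 7).
  primal value c^T x* = 9.25.
Solving the dual: y* = (0, 0.25, 0, 0.25).
  dual value b^T y* = 9.25.
Strong duality: c^T x* = b^T y*. Confirmed.

9.25


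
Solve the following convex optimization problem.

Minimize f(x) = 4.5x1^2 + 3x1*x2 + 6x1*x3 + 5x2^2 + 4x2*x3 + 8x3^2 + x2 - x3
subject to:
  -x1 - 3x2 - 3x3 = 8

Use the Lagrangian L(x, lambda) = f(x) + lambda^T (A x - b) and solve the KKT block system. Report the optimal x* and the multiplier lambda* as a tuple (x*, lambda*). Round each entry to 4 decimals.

Form the Lagrangian:
  L(x, lambda) = (1/2) x^T Q x + c^T x + lambda^T (A x - b)
Stationarity (grad_x L = 0): Q x + c + A^T lambda = 0.
Primal feasibility: A x = b.

This gives the KKT block system:
  [ Q   A^T ] [ x     ]   [-c ]
  [ A    0  ] [ lambda ] = [ b ]

Solving the linear system:
  x*      = (0.4959, -1.9164, -0.9155)
  lambda* = (-6.7796)
  f(x*)   = 26.618

x* = (0.4959, -1.9164, -0.9155), lambda* = (-6.7796)


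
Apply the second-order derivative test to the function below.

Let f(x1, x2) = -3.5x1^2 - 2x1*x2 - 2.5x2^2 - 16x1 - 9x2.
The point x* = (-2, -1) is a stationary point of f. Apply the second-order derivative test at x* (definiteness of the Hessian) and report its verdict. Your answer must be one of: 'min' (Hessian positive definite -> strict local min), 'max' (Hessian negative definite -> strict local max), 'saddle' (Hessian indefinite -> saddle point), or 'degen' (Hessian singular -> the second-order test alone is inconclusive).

Compute the Hessian H = grad^2 f:
  H = [[-7, -2], [-2, -5]]
Verify stationarity: grad f(x*) = H x* + g = (0, 0).
Eigenvalues of H: -8.2361, -3.7639.
Both eigenvalues < 0, so H is negative definite -> x* is a strict local max.

max


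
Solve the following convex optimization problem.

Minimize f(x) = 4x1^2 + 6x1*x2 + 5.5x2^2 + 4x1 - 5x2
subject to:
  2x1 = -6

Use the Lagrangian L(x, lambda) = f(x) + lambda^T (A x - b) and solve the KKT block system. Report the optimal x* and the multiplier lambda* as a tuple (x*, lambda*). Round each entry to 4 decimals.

Form the Lagrangian:
  L(x, lambda) = (1/2) x^T Q x + c^T x + lambda^T (A x - b)
Stationarity (grad_x L = 0): Q x + c + A^T lambda = 0.
Primal feasibility: A x = b.

This gives the KKT block system:
  [ Q   A^T ] [ x     ]   [-c ]
  [ A    0  ] [ lambda ] = [ b ]

Solving the linear system:
  x*      = (-3, 2.0909)
  lambda* = (3.7273)
  f(x*)   = -0.0455

x* = (-3, 2.0909), lambda* = (3.7273)


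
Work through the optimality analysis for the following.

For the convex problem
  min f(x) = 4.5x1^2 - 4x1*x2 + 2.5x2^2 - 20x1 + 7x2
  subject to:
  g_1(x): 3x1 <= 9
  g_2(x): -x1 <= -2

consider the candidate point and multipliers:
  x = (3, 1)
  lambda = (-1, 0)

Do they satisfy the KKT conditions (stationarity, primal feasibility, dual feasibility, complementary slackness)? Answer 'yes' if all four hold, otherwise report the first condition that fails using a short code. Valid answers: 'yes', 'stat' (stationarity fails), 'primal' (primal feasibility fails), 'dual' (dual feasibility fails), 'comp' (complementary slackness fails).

Gradient of f: grad f(x) = Q x + c = (3, 0)
Constraint values g_i(x) = a_i^T x - b_i:
  g_1((3, 1)) = 0
  g_2((3, 1)) = -1
Stationarity residual: grad f(x) + sum_i lambda_i a_i = (0, 0)
  -> stationarity OK
Primal feasibility (all g_i <= 0): OK
Dual feasibility (all lambda_i >= 0): FAILS
Complementary slackness (lambda_i * g_i(x) = 0 for all i): OK

Verdict: the first failing condition is dual_feasibility -> dual.

dual


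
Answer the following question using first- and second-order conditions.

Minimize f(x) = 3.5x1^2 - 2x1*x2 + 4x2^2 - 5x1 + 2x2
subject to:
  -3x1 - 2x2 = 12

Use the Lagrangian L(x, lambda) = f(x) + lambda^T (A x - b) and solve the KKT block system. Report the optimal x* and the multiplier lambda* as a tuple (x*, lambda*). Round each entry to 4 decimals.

Form the Lagrangian:
  L(x, lambda) = (1/2) x^T Q x + c^T x + lambda^T (A x - b)
Stationarity (grad_x L = 0): Q x + c + A^T lambda = 0.
Primal feasibility: A x = b.

This gives the KKT block system:
  [ Q   A^T ] [ x     ]   [-c ]
  [ A    0  ] [ lambda ] = [ b ]

Solving the linear system:
  x*      = (-2.4516, -2.3226)
  lambda* = (-5.8387)
  f(x*)   = 38.8387

x* = (-2.4516, -2.3226), lambda* = (-5.8387)


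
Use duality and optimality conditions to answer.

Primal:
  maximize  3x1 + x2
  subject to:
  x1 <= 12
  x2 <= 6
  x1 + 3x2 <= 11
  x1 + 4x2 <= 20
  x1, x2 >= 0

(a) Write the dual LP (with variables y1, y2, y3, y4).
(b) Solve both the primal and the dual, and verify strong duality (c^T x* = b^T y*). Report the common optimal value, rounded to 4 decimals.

The standard primal-dual pair for 'max c^T x s.t. A x <= b, x >= 0' is:
  Dual:  min b^T y  s.t.  A^T y >= c,  y >= 0.

So the dual LP is:
  minimize  12y1 + 6y2 + 11y3 + 20y4
  subject to:
    y1 + y3 + y4 >= 3
    y2 + 3y3 + 4y4 >= 1
    y1, y2, y3, y4 >= 0

Solving the primal: x* = (11, 0).
  primal value c^T x* = 33.
Solving the dual: y* = (0, 0, 3, 0).
  dual value b^T y* = 33.
Strong duality: c^T x* = b^T y*. Confirmed.

33


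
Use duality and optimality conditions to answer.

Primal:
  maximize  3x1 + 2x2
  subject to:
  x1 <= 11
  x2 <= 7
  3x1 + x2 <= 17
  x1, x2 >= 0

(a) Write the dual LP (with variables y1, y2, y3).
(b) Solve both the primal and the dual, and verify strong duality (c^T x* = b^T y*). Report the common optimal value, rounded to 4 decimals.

The standard primal-dual pair for 'max c^T x s.t. A x <= b, x >= 0' is:
  Dual:  min b^T y  s.t.  A^T y >= c,  y >= 0.

So the dual LP is:
  minimize  11y1 + 7y2 + 17y3
  subject to:
    y1 + 3y3 >= 3
    y2 + y3 >= 2
    y1, y2, y3 >= 0

Solving the primal: x* = (3.3333, 7).
  primal value c^T x* = 24.
Solving the dual: y* = (0, 1, 1).
  dual value b^T y* = 24.
Strong duality: c^T x* = b^T y*. Confirmed.

24


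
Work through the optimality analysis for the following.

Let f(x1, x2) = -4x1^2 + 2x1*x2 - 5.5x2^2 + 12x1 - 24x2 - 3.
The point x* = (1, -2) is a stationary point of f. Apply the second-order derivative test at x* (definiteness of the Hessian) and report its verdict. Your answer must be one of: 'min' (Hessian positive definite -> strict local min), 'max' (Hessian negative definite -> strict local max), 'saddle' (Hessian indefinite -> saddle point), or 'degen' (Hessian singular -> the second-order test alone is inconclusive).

Compute the Hessian H = grad^2 f:
  H = [[-8, 2], [2, -11]]
Verify stationarity: grad f(x*) = H x* + g = (0, 0).
Eigenvalues of H: -12, -7.
Both eigenvalues < 0, so H is negative definite -> x* is a strict local max.

max


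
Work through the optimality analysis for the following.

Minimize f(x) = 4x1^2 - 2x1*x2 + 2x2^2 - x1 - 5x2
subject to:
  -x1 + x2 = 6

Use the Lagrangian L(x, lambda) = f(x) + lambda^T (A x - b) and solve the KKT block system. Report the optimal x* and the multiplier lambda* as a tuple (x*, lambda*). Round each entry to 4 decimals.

Form the Lagrangian:
  L(x, lambda) = (1/2) x^T Q x + c^T x + lambda^T (A x - b)
Stationarity (grad_x L = 0): Q x + c + A^T lambda = 0.
Primal feasibility: A x = b.

This gives the KKT block system:
  [ Q   A^T ] [ x     ]   [-c ]
  [ A    0  ] [ lambda ] = [ b ]

Solving the linear system:
  x*      = (-0.75, 5.25)
  lambda* = (-17.5)
  f(x*)   = 39.75

x* = (-0.75, 5.25), lambda* = (-17.5)


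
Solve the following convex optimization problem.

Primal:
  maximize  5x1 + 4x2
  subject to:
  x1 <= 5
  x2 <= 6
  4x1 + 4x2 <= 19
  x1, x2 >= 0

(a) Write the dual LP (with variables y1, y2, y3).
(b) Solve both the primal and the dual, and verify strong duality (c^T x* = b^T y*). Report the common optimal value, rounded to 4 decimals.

The standard primal-dual pair for 'max c^T x s.t. A x <= b, x >= 0' is:
  Dual:  min b^T y  s.t.  A^T y >= c,  y >= 0.

So the dual LP is:
  minimize  5y1 + 6y2 + 19y3
  subject to:
    y1 + 4y3 >= 5
    y2 + 4y3 >= 4
    y1, y2, y3 >= 0

Solving the primal: x* = (4.75, 0).
  primal value c^T x* = 23.75.
Solving the dual: y* = (0, 0, 1.25).
  dual value b^T y* = 23.75.
Strong duality: c^T x* = b^T y*. Confirmed.

23.75


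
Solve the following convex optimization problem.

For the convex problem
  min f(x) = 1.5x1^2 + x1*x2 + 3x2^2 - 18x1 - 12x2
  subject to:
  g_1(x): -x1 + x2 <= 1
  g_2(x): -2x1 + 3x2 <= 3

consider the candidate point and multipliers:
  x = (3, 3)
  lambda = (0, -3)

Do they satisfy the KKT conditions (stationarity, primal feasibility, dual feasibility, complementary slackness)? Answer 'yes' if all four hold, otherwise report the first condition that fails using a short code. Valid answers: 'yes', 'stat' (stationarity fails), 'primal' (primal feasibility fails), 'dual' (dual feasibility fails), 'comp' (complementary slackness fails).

Gradient of f: grad f(x) = Q x + c = (-6, 9)
Constraint values g_i(x) = a_i^T x - b_i:
  g_1((3, 3)) = -1
  g_2((3, 3)) = 0
Stationarity residual: grad f(x) + sum_i lambda_i a_i = (0, 0)
  -> stationarity OK
Primal feasibility (all g_i <= 0): OK
Dual feasibility (all lambda_i >= 0): FAILS
Complementary slackness (lambda_i * g_i(x) = 0 for all i): OK

Verdict: the first failing condition is dual_feasibility -> dual.

dual


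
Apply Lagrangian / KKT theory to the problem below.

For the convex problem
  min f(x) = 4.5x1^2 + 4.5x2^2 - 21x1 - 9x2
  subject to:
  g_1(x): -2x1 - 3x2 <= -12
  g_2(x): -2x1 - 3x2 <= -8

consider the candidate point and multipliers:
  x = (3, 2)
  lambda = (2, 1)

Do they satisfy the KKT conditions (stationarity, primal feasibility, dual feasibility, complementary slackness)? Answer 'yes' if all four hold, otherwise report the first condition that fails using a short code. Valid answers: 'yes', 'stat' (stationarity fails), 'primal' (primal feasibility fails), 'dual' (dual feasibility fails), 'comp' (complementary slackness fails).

Gradient of f: grad f(x) = Q x + c = (6, 9)
Constraint values g_i(x) = a_i^T x - b_i:
  g_1((3, 2)) = 0
  g_2((3, 2)) = -4
Stationarity residual: grad f(x) + sum_i lambda_i a_i = (0, 0)
  -> stationarity OK
Primal feasibility (all g_i <= 0): OK
Dual feasibility (all lambda_i >= 0): OK
Complementary slackness (lambda_i * g_i(x) = 0 for all i): FAILS

Verdict: the first failing condition is complementary_slackness -> comp.

comp


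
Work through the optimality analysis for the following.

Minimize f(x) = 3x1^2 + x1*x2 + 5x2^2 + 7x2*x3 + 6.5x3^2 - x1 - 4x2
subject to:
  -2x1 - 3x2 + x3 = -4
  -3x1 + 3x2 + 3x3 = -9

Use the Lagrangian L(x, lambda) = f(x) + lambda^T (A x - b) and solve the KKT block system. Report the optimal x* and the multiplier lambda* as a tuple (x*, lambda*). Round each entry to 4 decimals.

Form the Lagrangian:
  L(x, lambda) = (1/2) x^T Q x + c^T x + lambda^T (A x - b)
Stationarity (grad_x L = 0): Q x + c + A^T lambda = 0.
Primal feasibility: A x = b.

This gives the KKT block system:
  [ Q   A^T ] [ x     ]   [-c ]
  [ A    0  ] [ lambda ] = [ b ]

Solving the linear system:
  x*      = (2.0538, -0.2635, -0.6827)
  lambda* = (0.3399, 3.4599)
  f(x*)   = 15.7493

x* = (2.0538, -0.2635, -0.6827), lambda* = (0.3399, 3.4599)


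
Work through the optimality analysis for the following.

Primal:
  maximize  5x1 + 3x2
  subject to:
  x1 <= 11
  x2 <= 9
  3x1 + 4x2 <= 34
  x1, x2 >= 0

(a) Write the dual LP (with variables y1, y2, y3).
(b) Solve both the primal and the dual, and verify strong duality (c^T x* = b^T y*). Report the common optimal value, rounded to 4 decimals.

The standard primal-dual pair for 'max c^T x s.t. A x <= b, x >= 0' is:
  Dual:  min b^T y  s.t.  A^T y >= c,  y >= 0.

So the dual LP is:
  minimize  11y1 + 9y2 + 34y3
  subject to:
    y1 + 3y3 >= 5
    y2 + 4y3 >= 3
    y1, y2, y3 >= 0

Solving the primal: x* = (11, 0.25).
  primal value c^T x* = 55.75.
Solving the dual: y* = (2.75, 0, 0.75).
  dual value b^T y* = 55.75.
Strong duality: c^T x* = b^T y*. Confirmed.

55.75


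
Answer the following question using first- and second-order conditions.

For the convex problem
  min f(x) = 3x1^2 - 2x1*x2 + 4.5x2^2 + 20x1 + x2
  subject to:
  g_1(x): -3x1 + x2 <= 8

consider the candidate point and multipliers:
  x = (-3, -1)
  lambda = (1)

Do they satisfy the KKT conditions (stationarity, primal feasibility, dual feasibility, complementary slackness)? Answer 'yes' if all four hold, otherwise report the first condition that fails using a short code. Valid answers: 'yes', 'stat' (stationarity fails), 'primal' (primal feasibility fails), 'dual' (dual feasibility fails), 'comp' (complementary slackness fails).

Gradient of f: grad f(x) = Q x + c = (4, -2)
Constraint values g_i(x) = a_i^T x - b_i:
  g_1((-3, -1)) = 0
Stationarity residual: grad f(x) + sum_i lambda_i a_i = (1, -1)
  -> stationarity FAILS
Primal feasibility (all g_i <= 0): OK
Dual feasibility (all lambda_i >= 0): OK
Complementary slackness (lambda_i * g_i(x) = 0 for all i): OK

Verdict: the first failing condition is stationarity -> stat.

stat


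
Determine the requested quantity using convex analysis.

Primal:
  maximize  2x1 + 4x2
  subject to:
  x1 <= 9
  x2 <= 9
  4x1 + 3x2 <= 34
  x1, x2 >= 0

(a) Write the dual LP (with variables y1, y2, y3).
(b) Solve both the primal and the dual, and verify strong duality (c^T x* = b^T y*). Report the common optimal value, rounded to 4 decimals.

The standard primal-dual pair for 'max c^T x s.t. A x <= b, x >= 0' is:
  Dual:  min b^T y  s.t.  A^T y >= c,  y >= 0.

So the dual LP is:
  minimize  9y1 + 9y2 + 34y3
  subject to:
    y1 + 4y3 >= 2
    y2 + 3y3 >= 4
    y1, y2, y3 >= 0

Solving the primal: x* = (1.75, 9).
  primal value c^T x* = 39.5.
Solving the dual: y* = (0, 2.5, 0.5).
  dual value b^T y* = 39.5.
Strong duality: c^T x* = b^T y*. Confirmed.

39.5


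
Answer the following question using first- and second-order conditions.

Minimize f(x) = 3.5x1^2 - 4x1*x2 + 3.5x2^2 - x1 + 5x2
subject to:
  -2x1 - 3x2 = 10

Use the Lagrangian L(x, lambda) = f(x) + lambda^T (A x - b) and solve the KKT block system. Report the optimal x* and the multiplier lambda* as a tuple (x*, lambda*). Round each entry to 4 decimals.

Form the Lagrangian:
  L(x, lambda) = (1/2) x^T Q x + c^T x + lambda^T (A x - b)
Stationarity (grad_x L = 0): Q x + c + A^T lambda = 0.
Primal feasibility: A x = b.

This gives the KKT block system:
  [ Q   A^T ] [ x     ]   [-c ]
  [ A    0  ] [ lambda ] = [ b ]

Solving the linear system:
  x*      = (-1.5899, -2.2734)
  lambda* = (-1.518)
  f(x*)   = 2.7014

x* = (-1.5899, -2.2734), lambda* = (-1.518)


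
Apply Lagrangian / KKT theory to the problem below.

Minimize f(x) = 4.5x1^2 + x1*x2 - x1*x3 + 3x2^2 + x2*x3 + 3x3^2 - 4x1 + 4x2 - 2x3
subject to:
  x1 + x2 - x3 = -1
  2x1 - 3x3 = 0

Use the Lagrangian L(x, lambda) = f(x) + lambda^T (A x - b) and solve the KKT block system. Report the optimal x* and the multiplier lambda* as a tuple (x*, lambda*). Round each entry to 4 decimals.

Form the Lagrangian:
  L(x, lambda) = (1/2) x^T Q x + c^T x + lambda^T (A x - b)
Stationarity (grad_x L = 0): Q x + c + A^T lambda = 0.
Primal feasibility: A x = b.

This gives the KKT block system:
  [ Q   A^T ] [ x     ]   [-c ]
  [ A    0  ] [ lambda ] = [ b ]

Solving the linear system:
  x*      = (0.6404, -1.2135, 0.427)
  lambda* = (2.2135, -1.1685)
  f(x*)   = -3.0281

x* = (0.6404, -1.2135, 0.427), lambda* = (2.2135, -1.1685)


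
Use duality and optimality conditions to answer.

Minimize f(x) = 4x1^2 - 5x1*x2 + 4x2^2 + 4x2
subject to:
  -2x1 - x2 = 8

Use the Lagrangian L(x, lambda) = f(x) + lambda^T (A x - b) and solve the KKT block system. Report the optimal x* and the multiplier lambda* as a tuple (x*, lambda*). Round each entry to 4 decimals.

Form the Lagrangian:
  L(x, lambda) = (1/2) x^T Q x + c^T x + lambda^T (A x - b)
Stationarity (grad_x L = 0): Q x + c + A^T lambda = 0.
Primal feasibility: A x = b.

This gives the KKT block system:
  [ Q   A^T ] [ x     ]   [-c ]
  [ A    0  ] [ lambda ] = [ b ]

Solving the linear system:
  x*      = (-2.6667, -2.6667)
  lambda* = (-4)
  f(x*)   = 10.6667

x* = (-2.6667, -2.6667), lambda* = (-4)


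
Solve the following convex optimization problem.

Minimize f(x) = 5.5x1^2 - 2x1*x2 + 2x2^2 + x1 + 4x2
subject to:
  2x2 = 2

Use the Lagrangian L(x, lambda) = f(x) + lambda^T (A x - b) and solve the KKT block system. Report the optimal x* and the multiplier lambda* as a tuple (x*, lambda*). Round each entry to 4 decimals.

Form the Lagrangian:
  L(x, lambda) = (1/2) x^T Q x + c^T x + lambda^T (A x - b)
Stationarity (grad_x L = 0): Q x + c + A^T lambda = 0.
Primal feasibility: A x = b.

This gives the KKT block system:
  [ Q   A^T ] [ x     ]   [-c ]
  [ A    0  ] [ lambda ] = [ b ]

Solving the linear system:
  x*      = (0.0909, 1)
  lambda* = (-3.9091)
  f(x*)   = 5.9545

x* = (0.0909, 1), lambda* = (-3.9091)


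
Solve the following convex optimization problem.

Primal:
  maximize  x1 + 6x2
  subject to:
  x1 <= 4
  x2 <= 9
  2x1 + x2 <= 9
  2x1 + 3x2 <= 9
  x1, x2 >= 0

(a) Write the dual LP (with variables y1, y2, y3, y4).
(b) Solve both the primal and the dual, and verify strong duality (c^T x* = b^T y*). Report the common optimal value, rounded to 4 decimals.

The standard primal-dual pair for 'max c^T x s.t. A x <= b, x >= 0' is:
  Dual:  min b^T y  s.t.  A^T y >= c,  y >= 0.

So the dual LP is:
  minimize  4y1 + 9y2 + 9y3 + 9y4
  subject to:
    y1 + 2y3 + 2y4 >= 1
    y2 + y3 + 3y4 >= 6
    y1, y2, y3, y4 >= 0

Solving the primal: x* = (0, 3).
  primal value c^T x* = 18.
Solving the dual: y* = (0, 0, 0, 2).
  dual value b^T y* = 18.
Strong duality: c^T x* = b^T y*. Confirmed.

18


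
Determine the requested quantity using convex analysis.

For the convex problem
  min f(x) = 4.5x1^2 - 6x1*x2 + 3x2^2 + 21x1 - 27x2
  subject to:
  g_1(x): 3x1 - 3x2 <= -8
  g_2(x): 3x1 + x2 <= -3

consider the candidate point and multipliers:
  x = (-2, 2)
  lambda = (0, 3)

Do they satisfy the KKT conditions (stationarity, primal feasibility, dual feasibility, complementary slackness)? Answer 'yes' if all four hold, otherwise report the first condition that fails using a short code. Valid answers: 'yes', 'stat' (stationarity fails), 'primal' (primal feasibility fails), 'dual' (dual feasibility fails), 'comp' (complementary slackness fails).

Gradient of f: grad f(x) = Q x + c = (-9, -3)
Constraint values g_i(x) = a_i^T x - b_i:
  g_1((-2, 2)) = -4
  g_2((-2, 2)) = -1
Stationarity residual: grad f(x) + sum_i lambda_i a_i = (0, 0)
  -> stationarity OK
Primal feasibility (all g_i <= 0): OK
Dual feasibility (all lambda_i >= 0): OK
Complementary slackness (lambda_i * g_i(x) = 0 for all i): FAILS

Verdict: the first failing condition is complementary_slackness -> comp.

comp


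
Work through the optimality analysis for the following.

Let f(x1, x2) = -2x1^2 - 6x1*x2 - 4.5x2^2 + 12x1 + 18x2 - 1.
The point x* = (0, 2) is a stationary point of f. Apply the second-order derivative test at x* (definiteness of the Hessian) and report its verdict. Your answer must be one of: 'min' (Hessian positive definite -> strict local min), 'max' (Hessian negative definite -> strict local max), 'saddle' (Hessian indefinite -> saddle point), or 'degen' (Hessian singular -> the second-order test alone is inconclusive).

Compute the Hessian H = grad^2 f:
  H = [[-4, -6], [-6, -9]]
Verify stationarity: grad f(x*) = H x* + g = (0, 0).
Eigenvalues of H: -13, 0.
H has a zero eigenvalue (singular; negative semidefinite but not definite), so H is neither positive definite, negative definite, nor indefinite. The second-order test alone is inconclusive -> degen.
(Indeed, f is constant along the null direction of H through x*, so x* is not a strict local extremum.)

degen


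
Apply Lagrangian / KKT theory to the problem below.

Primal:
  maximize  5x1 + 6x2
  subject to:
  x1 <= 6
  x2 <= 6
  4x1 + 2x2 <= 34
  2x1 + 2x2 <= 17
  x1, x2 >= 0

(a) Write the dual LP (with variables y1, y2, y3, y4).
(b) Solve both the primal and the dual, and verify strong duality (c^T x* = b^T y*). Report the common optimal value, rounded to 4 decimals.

The standard primal-dual pair for 'max c^T x s.t. A x <= b, x >= 0' is:
  Dual:  min b^T y  s.t.  A^T y >= c,  y >= 0.

So the dual LP is:
  minimize  6y1 + 6y2 + 34y3 + 17y4
  subject to:
    y1 + 4y3 + 2y4 >= 5
    y2 + 2y3 + 2y4 >= 6
    y1, y2, y3, y4 >= 0

Solving the primal: x* = (2.5, 6).
  primal value c^T x* = 48.5.
Solving the dual: y* = (0, 1, 0, 2.5).
  dual value b^T y* = 48.5.
Strong duality: c^T x* = b^T y*. Confirmed.

48.5


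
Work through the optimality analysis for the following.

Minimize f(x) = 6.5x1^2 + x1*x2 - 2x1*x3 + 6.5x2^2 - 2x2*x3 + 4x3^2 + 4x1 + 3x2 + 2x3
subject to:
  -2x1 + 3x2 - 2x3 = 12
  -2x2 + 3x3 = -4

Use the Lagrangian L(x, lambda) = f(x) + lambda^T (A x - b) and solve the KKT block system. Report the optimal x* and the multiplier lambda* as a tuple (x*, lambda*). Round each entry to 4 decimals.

Form the Lagrangian:
  L(x, lambda) = (1/2) x^T Q x + c^T x + lambda^T (A x - b)
Stationarity (grad_x L = 0): Q x + c + A^T lambda = 0.
Primal feasibility: A x = b.

This gives the KKT block system:
  [ Q   A^T ] [ x     ]   [-c ]
  [ A    0  ] [ lambda ] = [ b ]

Solving the linear system:
  x*      = (-3.0435, 1.9478, -0.0348)
  lambda* = (-16.7739, -12.487)
  f(x*)   = 72.4696

x* = (-3.0435, 1.9478, -0.0348), lambda* = (-16.7739, -12.487)
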